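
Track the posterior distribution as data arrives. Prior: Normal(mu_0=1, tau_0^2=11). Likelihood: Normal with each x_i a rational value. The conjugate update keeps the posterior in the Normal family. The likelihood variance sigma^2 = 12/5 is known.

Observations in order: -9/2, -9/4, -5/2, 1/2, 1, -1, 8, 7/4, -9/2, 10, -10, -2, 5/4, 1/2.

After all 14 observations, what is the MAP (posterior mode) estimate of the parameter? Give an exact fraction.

obs 1: x=-9/2 → posterior Normal(-471/134, 132/67)
obs 2: x=-9/4 → posterior Normal(-1437/488, 66/61)
obs 3: x=-5/2 → posterior Normal(-1987/708, 44/59)
obs 4: x=1/2 → posterior Normal(-1877/928, 33/58)
obs 5: x=1 → posterior Normal(-1657/1148, 132/287)
obs 6: x=-1 → posterior Normal(-1877/1368, 22/57)
obs 7: x=8 → posterior Normal(-117/1588, 132/397)
obs 8: x=7/4 → posterior Normal(67/452, 33/113)
obs 9: x=-9/2 → posterior Normal(-361/1014, 44/169)
obs 10: x=10 → posterior Normal(739/1124, 66/281)
obs 11: x=-10 → posterior Normal(-361/1234, 132/617)
obs 12: x=-2 → posterior Normal(-83/192, 11/56)
obs 13: x=5/4 → posterior Normal(-887/2908, 132/727)
obs 14: x=1/2 → posterior Normal(-777/3128, 66/391)

-777/3128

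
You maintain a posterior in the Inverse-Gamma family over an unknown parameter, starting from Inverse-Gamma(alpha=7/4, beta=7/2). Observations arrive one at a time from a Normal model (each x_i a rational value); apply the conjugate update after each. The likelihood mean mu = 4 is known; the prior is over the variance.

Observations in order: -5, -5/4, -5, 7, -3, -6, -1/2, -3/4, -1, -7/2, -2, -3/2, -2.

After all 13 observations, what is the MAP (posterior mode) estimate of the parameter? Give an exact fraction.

obs 1: x=-5 → posterior Inverse-Gamma(9/4, 44)
obs 2: x=-5/4 → posterior Inverse-Gamma(11/4, 1849/32)
obs 3: x=-5 → posterior Inverse-Gamma(13/4, 3145/32)
obs 4: x=7 → posterior Inverse-Gamma(15/4, 3289/32)
obs 5: x=-3 → posterior Inverse-Gamma(17/4, 4073/32)
obs 6: x=-6 → posterior Inverse-Gamma(19/4, 5673/32)
obs 7: x=-1/2 → posterior Inverse-Gamma(21/4, 5997/32)
obs 8: x=-3/4 → posterior Inverse-Gamma(23/4, 3179/16)
obs 9: x=-1 → posterior Inverse-Gamma(25/4, 3379/16)
obs 10: x=-7/2 → posterior Inverse-Gamma(27/4, 3829/16)
obs 11: x=-2 → posterior Inverse-Gamma(29/4, 4117/16)
obs 12: x=-3/2 → posterior Inverse-Gamma(31/4, 4359/16)
obs 13: x=-2 → posterior Inverse-Gamma(33/4, 4647/16)

4647/148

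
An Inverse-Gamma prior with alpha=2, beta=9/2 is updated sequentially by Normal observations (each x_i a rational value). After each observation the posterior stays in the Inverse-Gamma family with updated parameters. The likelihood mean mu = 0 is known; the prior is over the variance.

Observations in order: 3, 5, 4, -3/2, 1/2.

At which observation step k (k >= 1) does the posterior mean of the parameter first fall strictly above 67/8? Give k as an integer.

k = 2

obs 1: x=3 → posterior Inverse-Gamma(5/2, 9)
obs 2: x=5 → posterior Inverse-Gamma(3, 43/2)
obs 3: x=4 → posterior Inverse-Gamma(7/2, 59/2)
obs 4: x=-3/2 → posterior Inverse-Gamma(4, 245/8)
obs 5: x=1/2 → posterior Inverse-Gamma(9/2, 123/4)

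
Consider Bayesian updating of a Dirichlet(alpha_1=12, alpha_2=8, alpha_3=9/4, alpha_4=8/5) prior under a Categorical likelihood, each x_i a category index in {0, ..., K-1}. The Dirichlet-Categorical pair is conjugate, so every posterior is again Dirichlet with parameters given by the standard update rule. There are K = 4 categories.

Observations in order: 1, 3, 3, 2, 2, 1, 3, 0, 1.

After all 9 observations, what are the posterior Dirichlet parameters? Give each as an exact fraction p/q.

alpha_1=13, alpha_2=11, alpha_3=17/4, alpha_4=23/5

obs 1: x=1 → posterior Dirichlet(12, 9, 9/4, 8/5)
obs 2: x=3 → posterior Dirichlet(12, 9, 9/4, 13/5)
obs 3: x=3 → posterior Dirichlet(12, 9, 9/4, 18/5)
obs 4: x=2 → posterior Dirichlet(12, 9, 13/4, 18/5)
obs 5: x=2 → posterior Dirichlet(12, 9, 17/4, 18/5)
obs 6: x=1 → posterior Dirichlet(12, 10, 17/4, 18/5)
obs 7: x=3 → posterior Dirichlet(12, 10, 17/4, 23/5)
obs 8: x=0 → posterior Dirichlet(13, 10, 17/4, 23/5)
obs 9: x=1 → posterior Dirichlet(13, 11, 17/4, 23/5)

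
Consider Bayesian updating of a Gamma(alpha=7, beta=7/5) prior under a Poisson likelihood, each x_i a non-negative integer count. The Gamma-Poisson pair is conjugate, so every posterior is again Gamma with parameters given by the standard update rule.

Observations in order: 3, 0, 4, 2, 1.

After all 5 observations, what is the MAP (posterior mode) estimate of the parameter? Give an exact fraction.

obs 1: x=3 → posterior Gamma(10, 12/5)
obs 2: x=0 → posterior Gamma(10, 17/5)
obs 3: x=4 → posterior Gamma(14, 22/5)
obs 4: x=2 → posterior Gamma(16, 27/5)
obs 5: x=1 → posterior Gamma(17, 32/5)

5/2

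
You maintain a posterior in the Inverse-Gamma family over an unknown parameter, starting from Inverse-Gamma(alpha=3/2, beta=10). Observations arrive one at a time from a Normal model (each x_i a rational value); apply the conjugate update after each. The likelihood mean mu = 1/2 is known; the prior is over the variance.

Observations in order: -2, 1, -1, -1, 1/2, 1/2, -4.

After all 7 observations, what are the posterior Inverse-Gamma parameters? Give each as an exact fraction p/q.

alpha=5, beta=205/8

obs 1: x=-2 → posterior Inverse-Gamma(2, 105/8)
obs 2: x=1 → posterior Inverse-Gamma(5/2, 53/4)
obs 3: x=-1 → posterior Inverse-Gamma(3, 115/8)
obs 4: x=-1 → posterior Inverse-Gamma(7/2, 31/2)
obs 5: x=1/2 → posterior Inverse-Gamma(4, 31/2)
obs 6: x=1/2 → posterior Inverse-Gamma(9/2, 31/2)
obs 7: x=-4 → posterior Inverse-Gamma(5, 205/8)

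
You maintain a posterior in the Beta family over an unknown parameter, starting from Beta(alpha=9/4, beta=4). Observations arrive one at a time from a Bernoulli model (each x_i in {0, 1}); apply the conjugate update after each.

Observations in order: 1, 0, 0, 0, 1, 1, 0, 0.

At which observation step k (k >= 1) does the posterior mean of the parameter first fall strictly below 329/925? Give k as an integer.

k = 3

obs 1: x=1 → posterior Beta(13/4, 4)
obs 2: x=0 → posterior Beta(13/4, 5)
obs 3: x=0 → posterior Beta(13/4, 6)
obs 4: x=0 → posterior Beta(13/4, 7)
obs 5: x=1 → posterior Beta(17/4, 7)
obs 6: x=1 → posterior Beta(21/4, 7)
obs 7: x=0 → posterior Beta(21/4, 8)
obs 8: x=0 → posterior Beta(21/4, 9)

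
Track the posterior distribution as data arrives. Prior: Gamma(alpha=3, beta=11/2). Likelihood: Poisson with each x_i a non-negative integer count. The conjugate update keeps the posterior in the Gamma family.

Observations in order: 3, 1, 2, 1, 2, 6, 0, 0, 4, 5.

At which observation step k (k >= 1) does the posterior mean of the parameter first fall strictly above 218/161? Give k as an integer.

k = 6

obs 1: x=3 → posterior Gamma(6, 13/2)
obs 2: x=1 → posterior Gamma(7, 15/2)
obs 3: x=2 → posterior Gamma(9, 17/2)
obs 4: x=1 → posterior Gamma(10, 19/2)
obs 5: x=2 → posterior Gamma(12, 21/2)
obs 6: x=6 → posterior Gamma(18, 23/2)
obs 7: x=0 → posterior Gamma(18, 25/2)
obs 8: x=0 → posterior Gamma(18, 27/2)
obs 9: x=4 → posterior Gamma(22, 29/2)
obs 10: x=5 → posterior Gamma(27, 31/2)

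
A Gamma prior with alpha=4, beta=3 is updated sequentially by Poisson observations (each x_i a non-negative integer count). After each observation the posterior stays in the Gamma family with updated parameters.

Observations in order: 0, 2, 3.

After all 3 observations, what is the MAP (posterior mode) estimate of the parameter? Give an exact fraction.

obs 1: x=0 → posterior Gamma(4, 4)
obs 2: x=2 → posterior Gamma(6, 5)
obs 3: x=3 → posterior Gamma(9, 6)

4/3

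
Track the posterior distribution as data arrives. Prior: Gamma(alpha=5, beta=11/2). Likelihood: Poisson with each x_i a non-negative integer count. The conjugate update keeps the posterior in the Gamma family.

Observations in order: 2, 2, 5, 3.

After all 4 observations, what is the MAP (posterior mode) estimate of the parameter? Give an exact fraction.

obs 1: x=2 → posterior Gamma(7, 13/2)
obs 2: x=2 → posterior Gamma(9, 15/2)
obs 3: x=5 → posterior Gamma(14, 17/2)
obs 4: x=3 → posterior Gamma(17, 19/2)

32/19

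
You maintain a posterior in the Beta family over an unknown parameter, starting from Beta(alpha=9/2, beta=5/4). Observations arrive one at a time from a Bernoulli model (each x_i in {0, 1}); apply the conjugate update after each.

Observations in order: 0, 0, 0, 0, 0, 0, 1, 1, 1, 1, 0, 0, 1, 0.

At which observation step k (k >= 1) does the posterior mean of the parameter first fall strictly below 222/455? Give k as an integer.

obs 1: x=0 → posterior Beta(9/2, 9/4)
obs 2: x=0 → posterior Beta(9/2, 13/4)
obs 3: x=0 → posterior Beta(9/2, 17/4)
obs 4: x=0 → posterior Beta(9/2, 21/4)
obs 5: x=0 → posterior Beta(9/2, 25/4)
obs 6: x=0 → posterior Beta(9/2, 29/4)
obs 7: x=1 → posterior Beta(11/2, 29/4)
obs 8: x=1 → posterior Beta(13/2, 29/4)
obs 9: x=1 → posterior Beta(15/2, 29/4)
obs 10: x=1 → posterior Beta(17/2, 29/4)
obs 11: x=0 → posterior Beta(17/2, 33/4)
obs 12: x=0 → posterior Beta(17/2, 37/4)
obs 13: x=1 → posterior Beta(19/2, 37/4)
obs 14: x=0 → posterior Beta(19/2, 41/4)

k = 4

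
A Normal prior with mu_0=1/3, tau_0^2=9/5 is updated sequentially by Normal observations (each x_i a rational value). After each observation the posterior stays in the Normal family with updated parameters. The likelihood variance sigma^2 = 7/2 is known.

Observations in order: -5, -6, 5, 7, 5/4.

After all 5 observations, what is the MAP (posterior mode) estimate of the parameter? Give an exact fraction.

obs 1: x=-5 → posterior Normal(-235/159, 63/53)
obs 2: x=-6 → posterior Normal(-559/213, 63/71)
obs 3: x=5 → posterior Normal(-289/267, 63/89)
obs 4: x=7 → posterior Normal(89/321, 63/107)
obs 5: x=5/4 → posterior Normal(313/750, 63/125)

313/750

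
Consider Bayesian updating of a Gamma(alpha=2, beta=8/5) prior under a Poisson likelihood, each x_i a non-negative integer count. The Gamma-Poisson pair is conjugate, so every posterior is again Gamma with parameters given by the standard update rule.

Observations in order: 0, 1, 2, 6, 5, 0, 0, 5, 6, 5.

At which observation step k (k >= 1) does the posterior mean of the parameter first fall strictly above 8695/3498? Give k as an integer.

k = 9

obs 1: x=0 → posterior Gamma(2, 13/5)
obs 2: x=1 → posterior Gamma(3, 18/5)
obs 3: x=2 → posterior Gamma(5, 23/5)
obs 4: x=6 → posterior Gamma(11, 28/5)
obs 5: x=5 → posterior Gamma(16, 33/5)
obs 6: x=0 → posterior Gamma(16, 38/5)
obs 7: x=0 → posterior Gamma(16, 43/5)
obs 8: x=5 → posterior Gamma(21, 48/5)
obs 9: x=6 → posterior Gamma(27, 53/5)
obs 10: x=5 → posterior Gamma(32, 58/5)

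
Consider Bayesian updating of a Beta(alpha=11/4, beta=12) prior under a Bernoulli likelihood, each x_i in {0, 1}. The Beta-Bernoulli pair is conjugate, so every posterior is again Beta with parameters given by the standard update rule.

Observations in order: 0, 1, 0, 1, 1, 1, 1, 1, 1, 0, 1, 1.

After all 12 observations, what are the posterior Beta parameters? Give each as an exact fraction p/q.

obs 1: x=0 → posterior Beta(11/4, 13)
obs 2: x=1 → posterior Beta(15/4, 13)
obs 3: x=0 → posterior Beta(15/4, 14)
obs 4: x=1 → posterior Beta(19/4, 14)
obs 5: x=1 → posterior Beta(23/4, 14)
obs 6: x=1 → posterior Beta(27/4, 14)
obs 7: x=1 → posterior Beta(31/4, 14)
obs 8: x=1 → posterior Beta(35/4, 14)
obs 9: x=1 → posterior Beta(39/4, 14)
obs 10: x=0 → posterior Beta(39/4, 15)
obs 11: x=1 → posterior Beta(43/4, 15)
obs 12: x=1 → posterior Beta(47/4, 15)

alpha=47/4, beta=15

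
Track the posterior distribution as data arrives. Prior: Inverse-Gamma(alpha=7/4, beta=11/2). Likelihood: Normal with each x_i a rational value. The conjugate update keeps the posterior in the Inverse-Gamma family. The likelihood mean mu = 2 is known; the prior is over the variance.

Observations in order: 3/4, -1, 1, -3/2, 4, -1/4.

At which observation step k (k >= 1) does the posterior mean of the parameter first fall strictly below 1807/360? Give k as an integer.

k = 3

obs 1: x=3/4 → posterior Inverse-Gamma(9/4, 201/32)
obs 2: x=-1 → posterior Inverse-Gamma(11/4, 345/32)
obs 3: x=1 → posterior Inverse-Gamma(13/4, 361/32)
obs 4: x=-3/2 → posterior Inverse-Gamma(15/4, 557/32)
obs 5: x=4 → posterior Inverse-Gamma(17/4, 621/32)
obs 6: x=-1/4 → posterior Inverse-Gamma(19/4, 351/16)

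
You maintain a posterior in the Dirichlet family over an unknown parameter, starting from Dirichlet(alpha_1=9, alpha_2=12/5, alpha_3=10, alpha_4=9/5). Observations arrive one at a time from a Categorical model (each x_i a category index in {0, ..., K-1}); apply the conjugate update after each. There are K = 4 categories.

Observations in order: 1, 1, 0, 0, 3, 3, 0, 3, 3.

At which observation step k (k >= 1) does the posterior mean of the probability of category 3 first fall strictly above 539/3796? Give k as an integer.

obs 1: x=1 → posterior Dirichlet(9, 17/5, 10, 9/5)
obs 2: x=1 → posterior Dirichlet(9, 22/5, 10, 9/5)
obs 3: x=0 → posterior Dirichlet(10, 22/5, 10, 9/5)
obs 4: x=0 → posterior Dirichlet(11, 22/5, 10, 9/5)
obs 5: x=3 → posterior Dirichlet(11, 22/5, 10, 14/5)
obs 6: x=3 → posterior Dirichlet(11, 22/5, 10, 19/5)
obs 7: x=0 → posterior Dirichlet(12, 22/5, 10, 19/5)
obs 8: x=3 → posterior Dirichlet(12, 22/5, 10, 24/5)
obs 9: x=3 → posterior Dirichlet(12, 22/5, 10, 29/5)

k = 8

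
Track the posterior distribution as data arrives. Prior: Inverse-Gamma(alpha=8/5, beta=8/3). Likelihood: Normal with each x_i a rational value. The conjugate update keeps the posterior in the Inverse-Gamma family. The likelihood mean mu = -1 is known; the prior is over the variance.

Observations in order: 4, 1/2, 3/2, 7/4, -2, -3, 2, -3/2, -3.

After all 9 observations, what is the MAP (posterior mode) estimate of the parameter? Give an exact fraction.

obs 1: x=4 → posterior Inverse-Gamma(21/10, 91/6)
obs 2: x=1/2 → posterior Inverse-Gamma(13/5, 391/24)
obs 3: x=3/2 → posterior Inverse-Gamma(31/10, 233/12)
obs 4: x=7/4 → posterior Inverse-Gamma(18/5, 2227/96)
obs 5: x=-2 → posterior Inverse-Gamma(41/10, 2275/96)
obs 6: x=-3 → posterior Inverse-Gamma(23/5, 2467/96)
obs 7: x=2 → posterior Inverse-Gamma(51/10, 2899/96)
obs 8: x=-3/2 → posterior Inverse-Gamma(28/5, 2911/96)
obs 9: x=-3 → posterior Inverse-Gamma(61/10, 3103/96)

15515/3408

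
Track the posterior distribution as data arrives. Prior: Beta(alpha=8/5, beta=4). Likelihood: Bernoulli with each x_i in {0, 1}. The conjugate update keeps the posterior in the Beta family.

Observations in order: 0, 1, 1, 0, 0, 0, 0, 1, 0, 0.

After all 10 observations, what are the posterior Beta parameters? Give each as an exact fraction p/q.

obs 1: x=0 → posterior Beta(8/5, 5)
obs 2: x=1 → posterior Beta(13/5, 5)
obs 3: x=1 → posterior Beta(18/5, 5)
obs 4: x=0 → posterior Beta(18/5, 6)
obs 5: x=0 → posterior Beta(18/5, 7)
obs 6: x=0 → posterior Beta(18/5, 8)
obs 7: x=0 → posterior Beta(18/5, 9)
obs 8: x=1 → posterior Beta(23/5, 9)
obs 9: x=0 → posterior Beta(23/5, 10)
obs 10: x=0 → posterior Beta(23/5, 11)

alpha=23/5, beta=11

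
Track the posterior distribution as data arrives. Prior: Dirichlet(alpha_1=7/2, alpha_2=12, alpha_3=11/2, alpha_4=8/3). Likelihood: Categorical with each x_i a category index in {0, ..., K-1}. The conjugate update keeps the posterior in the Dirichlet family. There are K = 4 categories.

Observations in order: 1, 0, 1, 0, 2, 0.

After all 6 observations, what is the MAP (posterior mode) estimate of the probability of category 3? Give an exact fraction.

5/77

obs 1: x=1 → posterior Dirichlet(7/2, 13, 11/2, 8/3)
obs 2: x=0 → posterior Dirichlet(9/2, 13, 11/2, 8/3)
obs 3: x=1 → posterior Dirichlet(9/2, 14, 11/2, 8/3)
obs 4: x=0 → posterior Dirichlet(11/2, 14, 11/2, 8/3)
obs 5: x=2 → posterior Dirichlet(11/2, 14, 13/2, 8/3)
obs 6: x=0 → posterior Dirichlet(13/2, 14, 13/2, 8/3)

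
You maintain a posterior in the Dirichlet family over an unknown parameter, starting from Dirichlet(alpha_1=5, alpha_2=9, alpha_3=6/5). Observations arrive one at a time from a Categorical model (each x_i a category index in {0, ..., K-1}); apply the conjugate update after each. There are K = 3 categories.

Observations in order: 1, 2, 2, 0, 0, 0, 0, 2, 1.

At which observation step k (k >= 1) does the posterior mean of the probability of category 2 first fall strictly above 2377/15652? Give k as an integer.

obs 1: x=1 → posterior Dirichlet(5, 10, 6/5)
obs 2: x=2 → posterior Dirichlet(5, 10, 11/5)
obs 3: x=2 → posterior Dirichlet(5, 10, 16/5)
obs 4: x=0 → posterior Dirichlet(6, 10, 16/5)
obs 5: x=0 → posterior Dirichlet(7, 10, 16/5)
obs 6: x=0 → posterior Dirichlet(8, 10, 16/5)
obs 7: x=0 → posterior Dirichlet(9, 10, 16/5)
obs 8: x=2 → posterior Dirichlet(9, 10, 21/5)
obs 9: x=1 → posterior Dirichlet(9, 11, 21/5)

k = 3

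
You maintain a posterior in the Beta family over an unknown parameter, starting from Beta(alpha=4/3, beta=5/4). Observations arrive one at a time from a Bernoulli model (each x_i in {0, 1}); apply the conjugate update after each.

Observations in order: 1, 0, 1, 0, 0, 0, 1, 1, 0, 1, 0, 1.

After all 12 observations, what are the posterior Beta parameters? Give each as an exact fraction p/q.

alpha=22/3, beta=29/4

obs 1: x=1 → posterior Beta(7/3, 5/4)
obs 2: x=0 → posterior Beta(7/3, 9/4)
obs 3: x=1 → posterior Beta(10/3, 9/4)
obs 4: x=0 → posterior Beta(10/3, 13/4)
obs 5: x=0 → posterior Beta(10/3, 17/4)
obs 6: x=0 → posterior Beta(10/3, 21/4)
obs 7: x=1 → posterior Beta(13/3, 21/4)
obs 8: x=1 → posterior Beta(16/3, 21/4)
obs 9: x=0 → posterior Beta(16/3, 25/4)
obs 10: x=1 → posterior Beta(19/3, 25/4)
obs 11: x=0 → posterior Beta(19/3, 29/4)
obs 12: x=1 → posterior Beta(22/3, 29/4)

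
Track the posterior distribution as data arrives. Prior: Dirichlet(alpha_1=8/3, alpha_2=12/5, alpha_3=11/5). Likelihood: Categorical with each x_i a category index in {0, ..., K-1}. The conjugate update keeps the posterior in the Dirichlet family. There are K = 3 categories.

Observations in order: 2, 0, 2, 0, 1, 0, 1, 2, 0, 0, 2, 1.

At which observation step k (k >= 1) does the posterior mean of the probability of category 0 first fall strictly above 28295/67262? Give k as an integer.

obs 1: x=2 → posterior Dirichlet(8/3, 12/5, 16/5)
obs 2: x=0 → posterior Dirichlet(11/3, 12/5, 16/5)
obs 3: x=2 → posterior Dirichlet(11/3, 12/5, 21/5)
obs 4: x=0 → posterior Dirichlet(14/3, 12/5, 21/5)
obs 5: x=1 → posterior Dirichlet(14/3, 17/5, 21/5)
obs 6: x=0 → posterior Dirichlet(17/3, 17/5, 21/5)
obs 7: x=1 → posterior Dirichlet(17/3, 22/5, 21/5)
obs 8: x=2 → posterior Dirichlet(17/3, 22/5, 26/5)
obs 9: x=0 → posterior Dirichlet(20/3, 22/5, 26/5)
obs 10: x=0 → posterior Dirichlet(23/3, 22/5, 26/5)
obs 11: x=2 → posterior Dirichlet(23/3, 22/5, 31/5)
obs 12: x=1 → posterior Dirichlet(23/3, 27/5, 31/5)

k = 6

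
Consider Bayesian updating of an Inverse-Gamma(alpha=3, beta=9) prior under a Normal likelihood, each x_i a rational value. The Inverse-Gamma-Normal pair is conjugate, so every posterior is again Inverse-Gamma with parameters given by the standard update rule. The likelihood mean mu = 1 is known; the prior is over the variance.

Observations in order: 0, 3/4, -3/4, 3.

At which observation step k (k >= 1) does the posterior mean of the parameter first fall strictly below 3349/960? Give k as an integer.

k = 2

obs 1: x=0 → posterior Inverse-Gamma(7/2, 19/2)
obs 2: x=3/4 → posterior Inverse-Gamma(4, 305/32)
obs 3: x=-3/4 → posterior Inverse-Gamma(9/2, 177/16)
obs 4: x=3 → posterior Inverse-Gamma(5, 209/16)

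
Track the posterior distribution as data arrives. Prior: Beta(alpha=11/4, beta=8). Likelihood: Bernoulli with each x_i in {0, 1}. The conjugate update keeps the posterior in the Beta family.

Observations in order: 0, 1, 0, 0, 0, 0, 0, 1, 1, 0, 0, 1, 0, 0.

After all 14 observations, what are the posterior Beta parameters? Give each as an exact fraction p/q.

alpha=27/4, beta=18

obs 1: x=0 → posterior Beta(11/4, 9)
obs 2: x=1 → posterior Beta(15/4, 9)
obs 3: x=0 → posterior Beta(15/4, 10)
obs 4: x=0 → posterior Beta(15/4, 11)
obs 5: x=0 → posterior Beta(15/4, 12)
obs 6: x=0 → posterior Beta(15/4, 13)
obs 7: x=0 → posterior Beta(15/4, 14)
obs 8: x=1 → posterior Beta(19/4, 14)
obs 9: x=1 → posterior Beta(23/4, 14)
obs 10: x=0 → posterior Beta(23/4, 15)
obs 11: x=0 → posterior Beta(23/4, 16)
obs 12: x=1 → posterior Beta(27/4, 16)
obs 13: x=0 → posterior Beta(27/4, 17)
obs 14: x=0 → posterior Beta(27/4, 18)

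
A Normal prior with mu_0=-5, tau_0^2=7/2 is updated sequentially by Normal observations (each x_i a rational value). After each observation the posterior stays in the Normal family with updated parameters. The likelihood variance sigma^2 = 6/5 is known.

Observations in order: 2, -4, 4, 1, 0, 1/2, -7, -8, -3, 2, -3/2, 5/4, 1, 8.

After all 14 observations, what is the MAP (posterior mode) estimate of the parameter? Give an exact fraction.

obs 1: x=2 → posterior Normal(10/47, 42/47)
obs 2: x=-4 → posterior Normal(-65/41, 21/41)
obs 3: x=4 → posterior Normal(10/117, 14/39)
obs 4: x=1 → posterior Normal(45/152, 21/76)
obs 5: x=0 → posterior Normal(45/187, 42/187)
obs 6: x=1/2 → posterior Normal(125/444, 7/37)
obs 7: x=-7 → posterior Normal(-365/514, 42/257)
obs 8: x=-8 → posterior Normal(-925/584, 21/146)
obs 9: x=-3 → posterior Normal(-1135/654, 14/109)
obs 10: x=2 → posterior Normal(-995/724, 21/181)
obs 11: x=-3/2 → posterior Normal(-550/397, 42/397)
obs 12: x=5/4 → posterior Normal(-75/64, 7/72)
obs 13: x=1 → posterior Normal(-1885/1868, 42/467)
obs 14: x=8 → posterior Normal(-765/2008, 21/251)

-765/2008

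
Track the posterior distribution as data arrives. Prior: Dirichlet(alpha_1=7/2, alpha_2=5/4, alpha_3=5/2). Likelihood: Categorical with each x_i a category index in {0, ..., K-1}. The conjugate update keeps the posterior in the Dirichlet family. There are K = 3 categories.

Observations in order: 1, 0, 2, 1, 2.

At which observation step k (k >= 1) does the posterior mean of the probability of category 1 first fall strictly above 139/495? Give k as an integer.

obs 1: x=1 → posterior Dirichlet(7/2, 9/4, 5/2)
obs 2: x=0 → posterior Dirichlet(9/2, 9/4, 5/2)
obs 3: x=2 → posterior Dirichlet(9/2, 9/4, 7/2)
obs 4: x=1 → posterior Dirichlet(9/2, 13/4, 7/2)
obs 5: x=2 → posterior Dirichlet(9/2, 13/4, 9/2)

k = 4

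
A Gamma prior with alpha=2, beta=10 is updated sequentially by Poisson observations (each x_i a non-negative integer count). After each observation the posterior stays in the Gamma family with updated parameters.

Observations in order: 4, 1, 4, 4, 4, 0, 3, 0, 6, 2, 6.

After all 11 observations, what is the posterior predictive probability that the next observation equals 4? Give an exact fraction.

32736767739766821740143765399554366870496900050874971/497630777616951325132715326372819220817654565543346176

obs 1: x=4 → posterior Gamma(6, 11)
obs 2: x=1 → posterior Gamma(7, 12)
obs 3: x=4 → posterior Gamma(11, 13)
obs 4: x=4 → posterior Gamma(15, 14)
obs 5: x=4 → posterior Gamma(19, 15)
obs 6: x=0 → posterior Gamma(19, 16)
obs 7: x=3 → posterior Gamma(22, 17)
obs 8: x=0 → posterior Gamma(22, 18)
obs 9: x=6 → posterior Gamma(28, 19)
obs 10: x=2 → posterior Gamma(30, 20)
obs 11: x=6 → posterior Gamma(36, 21)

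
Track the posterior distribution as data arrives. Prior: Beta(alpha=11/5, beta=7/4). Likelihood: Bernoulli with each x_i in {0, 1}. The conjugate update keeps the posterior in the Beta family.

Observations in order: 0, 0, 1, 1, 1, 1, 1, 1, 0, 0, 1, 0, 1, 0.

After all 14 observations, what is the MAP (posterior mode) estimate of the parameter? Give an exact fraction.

184/319

obs 1: x=0 → posterior Beta(11/5, 11/4)
obs 2: x=0 → posterior Beta(11/5, 15/4)
obs 3: x=1 → posterior Beta(16/5, 15/4)
obs 4: x=1 → posterior Beta(21/5, 15/4)
obs 5: x=1 → posterior Beta(26/5, 15/4)
obs 6: x=1 → posterior Beta(31/5, 15/4)
obs 7: x=1 → posterior Beta(36/5, 15/4)
obs 8: x=1 → posterior Beta(41/5, 15/4)
obs 9: x=0 → posterior Beta(41/5, 19/4)
obs 10: x=0 → posterior Beta(41/5, 23/4)
obs 11: x=1 → posterior Beta(46/5, 23/4)
obs 12: x=0 → posterior Beta(46/5, 27/4)
obs 13: x=1 → posterior Beta(51/5, 27/4)
obs 14: x=0 → posterior Beta(51/5, 31/4)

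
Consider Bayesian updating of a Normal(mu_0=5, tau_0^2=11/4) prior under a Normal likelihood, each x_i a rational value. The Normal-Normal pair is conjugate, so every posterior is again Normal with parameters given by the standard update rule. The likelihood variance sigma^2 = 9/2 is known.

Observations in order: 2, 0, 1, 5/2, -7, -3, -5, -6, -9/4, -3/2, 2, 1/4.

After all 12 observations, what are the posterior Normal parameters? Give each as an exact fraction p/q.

obs 1: x=2 → posterior Normal(112/29, 99/58)
obs 2: x=0 → posterior Normal(14/5, 99/80)
obs 3: x=1 → posterior Normal(41/17, 33/34)
obs 4: x=5/2 → posterior Normal(301/124, 99/124)
obs 5: x=-7 → posterior Normal(147/146, 99/146)
obs 6: x=-3 → posterior Normal(27/56, 33/56)
obs 7: x=-5 → posterior Normal(-29/190, 99/190)
obs 8: x=-6 → posterior Normal(-161/212, 99/212)
obs 9: x=-9/4 → posterior Normal(-421/468, 11/26)
obs 10: x=-3/2 → posterior Normal(-487/512, 99/256)
obs 11: x=2 → posterior Normal(-399/556, 99/278)
obs 12: x=1/4 → posterior Normal(-97/150, 33/100)

mu_0=-97/150, tau_0^2=33/100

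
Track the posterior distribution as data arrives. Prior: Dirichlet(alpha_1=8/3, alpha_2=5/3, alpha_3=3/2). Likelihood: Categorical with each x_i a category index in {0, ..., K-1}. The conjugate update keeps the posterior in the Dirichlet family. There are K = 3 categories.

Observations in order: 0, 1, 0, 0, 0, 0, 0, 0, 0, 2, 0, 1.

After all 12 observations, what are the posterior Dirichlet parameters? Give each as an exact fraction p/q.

alpha_1=35/3, alpha_2=11/3, alpha_3=5/2

obs 1: x=0 → posterior Dirichlet(11/3, 5/3, 3/2)
obs 2: x=1 → posterior Dirichlet(11/3, 8/3, 3/2)
obs 3: x=0 → posterior Dirichlet(14/3, 8/3, 3/2)
obs 4: x=0 → posterior Dirichlet(17/3, 8/3, 3/2)
obs 5: x=0 → posterior Dirichlet(20/3, 8/3, 3/2)
obs 6: x=0 → posterior Dirichlet(23/3, 8/3, 3/2)
obs 7: x=0 → posterior Dirichlet(26/3, 8/3, 3/2)
obs 8: x=0 → posterior Dirichlet(29/3, 8/3, 3/2)
obs 9: x=0 → posterior Dirichlet(32/3, 8/3, 3/2)
obs 10: x=2 → posterior Dirichlet(32/3, 8/3, 5/2)
obs 11: x=0 → posterior Dirichlet(35/3, 8/3, 5/2)
obs 12: x=1 → posterior Dirichlet(35/3, 11/3, 5/2)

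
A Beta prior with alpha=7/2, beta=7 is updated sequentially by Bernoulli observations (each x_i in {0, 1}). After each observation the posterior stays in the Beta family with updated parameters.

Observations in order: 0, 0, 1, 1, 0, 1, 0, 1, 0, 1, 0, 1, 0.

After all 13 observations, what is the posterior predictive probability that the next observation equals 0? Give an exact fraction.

28/47

obs 1: x=0 → posterior Beta(7/2, 8)
obs 2: x=0 → posterior Beta(7/2, 9)
obs 3: x=1 → posterior Beta(9/2, 9)
obs 4: x=1 → posterior Beta(11/2, 9)
obs 5: x=0 → posterior Beta(11/2, 10)
obs 6: x=1 → posterior Beta(13/2, 10)
obs 7: x=0 → posterior Beta(13/2, 11)
obs 8: x=1 → posterior Beta(15/2, 11)
obs 9: x=0 → posterior Beta(15/2, 12)
obs 10: x=1 → posterior Beta(17/2, 12)
obs 11: x=0 → posterior Beta(17/2, 13)
obs 12: x=1 → posterior Beta(19/2, 13)
obs 13: x=0 → posterior Beta(19/2, 14)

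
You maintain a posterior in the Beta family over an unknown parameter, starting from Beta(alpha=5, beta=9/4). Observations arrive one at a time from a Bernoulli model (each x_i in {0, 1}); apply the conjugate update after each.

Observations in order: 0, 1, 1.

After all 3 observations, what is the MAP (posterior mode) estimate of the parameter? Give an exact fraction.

obs 1: x=0 → posterior Beta(5, 13/4)
obs 2: x=1 → posterior Beta(6, 13/4)
obs 3: x=1 → posterior Beta(7, 13/4)

8/11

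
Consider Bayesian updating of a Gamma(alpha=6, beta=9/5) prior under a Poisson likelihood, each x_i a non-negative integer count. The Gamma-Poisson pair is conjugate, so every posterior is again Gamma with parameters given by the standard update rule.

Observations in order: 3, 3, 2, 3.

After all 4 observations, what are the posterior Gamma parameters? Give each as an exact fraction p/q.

obs 1: x=3 → posterior Gamma(9, 14/5)
obs 2: x=3 → posterior Gamma(12, 19/5)
obs 3: x=2 → posterior Gamma(14, 24/5)
obs 4: x=3 → posterior Gamma(17, 29/5)

alpha=17, beta=29/5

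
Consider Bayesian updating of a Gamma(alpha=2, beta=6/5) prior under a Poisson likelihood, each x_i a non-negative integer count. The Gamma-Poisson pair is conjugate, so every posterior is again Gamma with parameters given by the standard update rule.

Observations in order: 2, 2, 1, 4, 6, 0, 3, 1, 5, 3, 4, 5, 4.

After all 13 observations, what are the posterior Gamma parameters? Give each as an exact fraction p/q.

alpha=42, beta=71/5

obs 1: x=2 → posterior Gamma(4, 11/5)
obs 2: x=2 → posterior Gamma(6, 16/5)
obs 3: x=1 → posterior Gamma(7, 21/5)
obs 4: x=4 → posterior Gamma(11, 26/5)
obs 5: x=6 → posterior Gamma(17, 31/5)
obs 6: x=0 → posterior Gamma(17, 36/5)
obs 7: x=3 → posterior Gamma(20, 41/5)
obs 8: x=1 → posterior Gamma(21, 46/5)
obs 9: x=5 → posterior Gamma(26, 51/5)
obs 10: x=3 → posterior Gamma(29, 56/5)
obs 11: x=4 → posterior Gamma(33, 61/5)
obs 12: x=5 → posterior Gamma(38, 66/5)
obs 13: x=4 → posterior Gamma(42, 71/5)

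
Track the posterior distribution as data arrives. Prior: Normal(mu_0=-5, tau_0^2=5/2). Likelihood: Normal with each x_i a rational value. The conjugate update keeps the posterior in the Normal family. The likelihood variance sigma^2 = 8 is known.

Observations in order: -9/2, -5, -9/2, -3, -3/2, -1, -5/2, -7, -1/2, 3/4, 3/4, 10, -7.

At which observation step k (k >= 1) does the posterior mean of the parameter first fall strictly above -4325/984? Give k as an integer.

obs 1: x=-9/2 → posterior Normal(-205/42, 40/21)
obs 2: x=-5 → posterior Normal(-255/52, 20/13)
obs 3: x=-9/2 → posterior Normal(-150/31, 40/31)
obs 4: x=-3 → posterior Normal(-55/12, 10/9)
obs 5: x=-3/2 → posterior Normal(-345/82, 40/41)
obs 6: x=-1 → posterior Normal(-355/92, 20/23)
obs 7: x=-5/2 → posterior Normal(-190/51, 40/51)
obs 8: x=-7 → posterior Normal(-225/56, 5/7)
obs 9: x=-1/2 → posterior Normal(-455/122, 40/61)
obs 10: x=3/4 → posterior Normal(-895/264, 20/33)
obs 11: x=3/4 → posterior Normal(-220/71, 40/71)
obs 12: x=10 → posterior Normal(-85/38, 10/19)
obs 13: x=-7 → posterior Normal(-205/81, 40/81)

k = 5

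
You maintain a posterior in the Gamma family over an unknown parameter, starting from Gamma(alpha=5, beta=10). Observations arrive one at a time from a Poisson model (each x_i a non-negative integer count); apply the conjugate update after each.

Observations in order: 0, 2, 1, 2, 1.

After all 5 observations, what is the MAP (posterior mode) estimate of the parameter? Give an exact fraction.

obs 1: x=0 → posterior Gamma(5, 11)
obs 2: x=2 → posterior Gamma(7, 12)
obs 3: x=1 → posterior Gamma(8, 13)
obs 4: x=2 → posterior Gamma(10, 14)
obs 5: x=1 → posterior Gamma(11, 15)

2/3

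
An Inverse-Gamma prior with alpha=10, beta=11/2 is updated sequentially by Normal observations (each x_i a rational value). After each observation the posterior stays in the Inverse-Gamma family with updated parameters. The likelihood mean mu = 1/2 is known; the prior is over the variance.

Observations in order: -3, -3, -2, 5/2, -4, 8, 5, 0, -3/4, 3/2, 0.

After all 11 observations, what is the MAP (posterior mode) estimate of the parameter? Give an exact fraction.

2329/528

obs 1: x=-3 → posterior Inverse-Gamma(21/2, 93/8)
obs 2: x=-3 → posterior Inverse-Gamma(11, 71/4)
obs 3: x=-2 → posterior Inverse-Gamma(23/2, 167/8)
obs 4: x=5/2 → posterior Inverse-Gamma(12, 183/8)
obs 5: x=-4 → posterior Inverse-Gamma(25/2, 33)
obs 6: x=8 → posterior Inverse-Gamma(13, 489/8)
obs 7: x=5 → posterior Inverse-Gamma(27/2, 285/4)
obs 8: x=0 → posterior Inverse-Gamma(14, 571/8)
obs 9: x=-3/4 → posterior Inverse-Gamma(29/2, 2309/32)
obs 10: x=3/2 → posterior Inverse-Gamma(15, 2325/32)
obs 11: x=0 → posterior Inverse-Gamma(31/2, 2329/32)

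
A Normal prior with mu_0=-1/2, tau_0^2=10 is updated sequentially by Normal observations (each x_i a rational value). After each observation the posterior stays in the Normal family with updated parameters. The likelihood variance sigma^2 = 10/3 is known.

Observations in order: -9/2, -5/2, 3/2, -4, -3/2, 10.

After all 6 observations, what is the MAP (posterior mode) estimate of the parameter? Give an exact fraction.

-7/38

obs 1: x=-9/2 → posterior Normal(-7/2, 5/2)
obs 2: x=-5/2 → posterior Normal(-43/14, 10/7)
obs 3: x=3/2 → posterior Normal(-17/10, 1)
obs 4: x=-4 → posterior Normal(-29/13, 10/13)
obs 5: x=-3/2 → posterior Normal(-67/32, 5/8)
obs 6: x=10 → posterior Normal(-7/38, 10/19)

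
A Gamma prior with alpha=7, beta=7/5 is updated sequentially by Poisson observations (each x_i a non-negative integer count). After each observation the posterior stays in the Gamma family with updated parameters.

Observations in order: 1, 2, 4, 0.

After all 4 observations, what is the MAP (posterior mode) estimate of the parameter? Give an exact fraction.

65/27

obs 1: x=1 → posterior Gamma(8, 12/5)
obs 2: x=2 → posterior Gamma(10, 17/5)
obs 3: x=4 → posterior Gamma(14, 22/5)
obs 4: x=0 → posterior Gamma(14, 27/5)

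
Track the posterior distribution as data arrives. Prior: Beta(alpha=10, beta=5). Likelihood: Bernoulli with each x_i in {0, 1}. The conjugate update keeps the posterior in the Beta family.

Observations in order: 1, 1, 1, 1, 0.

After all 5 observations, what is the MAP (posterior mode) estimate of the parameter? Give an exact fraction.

13/18

obs 1: x=1 → posterior Beta(11, 5)
obs 2: x=1 → posterior Beta(12, 5)
obs 3: x=1 → posterior Beta(13, 5)
obs 4: x=1 → posterior Beta(14, 5)
obs 5: x=0 → posterior Beta(14, 6)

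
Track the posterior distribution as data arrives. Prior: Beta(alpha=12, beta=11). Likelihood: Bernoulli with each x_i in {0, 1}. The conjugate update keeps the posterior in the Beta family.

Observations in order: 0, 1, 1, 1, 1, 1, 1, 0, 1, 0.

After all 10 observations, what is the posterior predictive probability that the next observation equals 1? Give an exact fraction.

19/33

obs 1: x=0 → posterior Beta(12, 12)
obs 2: x=1 → posterior Beta(13, 12)
obs 3: x=1 → posterior Beta(14, 12)
obs 4: x=1 → posterior Beta(15, 12)
obs 5: x=1 → posterior Beta(16, 12)
obs 6: x=1 → posterior Beta(17, 12)
obs 7: x=1 → posterior Beta(18, 12)
obs 8: x=0 → posterior Beta(18, 13)
obs 9: x=1 → posterior Beta(19, 13)
obs 10: x=0 → posterior Beta(19, 14)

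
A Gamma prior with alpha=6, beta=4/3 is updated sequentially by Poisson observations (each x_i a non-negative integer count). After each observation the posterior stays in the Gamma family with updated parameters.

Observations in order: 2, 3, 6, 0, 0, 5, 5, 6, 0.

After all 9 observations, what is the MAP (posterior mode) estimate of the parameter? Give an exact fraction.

96/31

obs 1: x=2 → posterior Gamma(8, 7/3)
obs 2: x=3 → posterior Gamma(11, 10/3)
obs 3: x=6 → posterior Gamma(17, 13/3)
obs 4: x=0 → posterior Gamma(17, 16/3)
obs 5: x=0 → posterior Gamma(17, 19/3)
obs 6: x=5 → posterior Gamma(22, 22/3)
obs 7: x=5 → posterior Gamma(27, 25/3)
obs 8: x=6 → posterior Gamma(33, 28/3)
obs 9: x=0 → posterior Gamma(33, 31/3)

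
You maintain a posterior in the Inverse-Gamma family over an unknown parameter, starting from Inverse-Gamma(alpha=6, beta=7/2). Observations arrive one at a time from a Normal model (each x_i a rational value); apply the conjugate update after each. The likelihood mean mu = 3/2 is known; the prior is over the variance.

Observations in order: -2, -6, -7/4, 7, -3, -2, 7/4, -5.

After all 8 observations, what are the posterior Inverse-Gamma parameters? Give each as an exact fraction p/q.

obs 1: x=-2 → posterior Inverse-Gamma(13/2, 77/8)
obs 2: x=-6 → posterior Inverse-Gamma(7, 151/4)
obs 3: x=-7/4 → posterior Inverse-Gamma(15/2, 1377/32)
obs 4: x=7 → posterior Inverse-Gamma(8, 1861/32)
obs 5: x=-3 → posterior Inverse-Gamma(17/2, 2185/32)
obs 6: x=-2 → posterior Inverse-Gamma(9, 2381/32)
obs 7: x=7/4 → posterior Inverse-Gamma(19/2, 1191/16)
obs 8: x=-5 → posterior Inverse-Gamma(10, 1529/16)

alpha=10, beta=1529/16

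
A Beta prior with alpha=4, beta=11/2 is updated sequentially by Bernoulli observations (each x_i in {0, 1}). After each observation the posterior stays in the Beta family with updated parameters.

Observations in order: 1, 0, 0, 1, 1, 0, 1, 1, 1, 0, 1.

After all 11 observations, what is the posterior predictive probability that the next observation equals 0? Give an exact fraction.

obs 1: x=1 → posterior Beta(5, 11/2)
obs 2: x=0 → posterior Beta(5, 13/2)
obs 3: x=0 → posterior Beta(5, 15/2)
obs 4: x=1 → posterior Beta(6, 15/2)
obs 5: x=1 → posterior Beta(7, 15/2)
obs 6: x=0 → posterior Beta(7, 17/2)
obs 7: x=1 → posterior Beta(8, 17/2)
obs 8: x=1 → posterior Beta(9, 17/2)
obs 9: x=1 → posterior Beta(10, 17/2)
obs 10: x=0 → posterior Beta(10, 19/2)
obs 11: x=1 → posterior Beta(11, 19/2)

19/41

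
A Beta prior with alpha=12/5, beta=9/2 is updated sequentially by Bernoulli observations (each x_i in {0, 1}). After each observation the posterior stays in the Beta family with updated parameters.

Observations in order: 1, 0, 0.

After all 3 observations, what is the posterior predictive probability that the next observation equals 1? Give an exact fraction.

34/99

obs 1: x=1 → posterior Beta(17/5, 9/2)
obs 2: x=0 → posterior Beta(17/5, 11/2)
obs 3: x=0 → posterior Beta(17/5, 13/2)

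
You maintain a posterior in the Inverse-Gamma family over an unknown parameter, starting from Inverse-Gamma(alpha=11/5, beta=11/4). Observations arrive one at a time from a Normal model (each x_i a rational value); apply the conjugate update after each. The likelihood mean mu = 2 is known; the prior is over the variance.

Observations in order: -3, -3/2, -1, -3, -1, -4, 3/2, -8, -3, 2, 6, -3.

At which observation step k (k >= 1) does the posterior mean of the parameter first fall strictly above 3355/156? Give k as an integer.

k = 9

obs 1: x=-3 → posterior Inverse-Gamma(27/10, 61/4)
obs 2: x=-3/2 → posterior Inverse-Gamma(16/5, 171/8)
obs 3: x=-1 → posterior Inverse-Gamma(37/10, 207/8)
obs 4: x=-3 → posterior Inverse-Gamma(21/5, 307/8)
obs 5: x=-1 → posterior Inverse-Gamma(47/10, 343/8)
obs 6: x=-4 → posterior Inverse-Gamma(26/5, 487/8)
obs 7: x=3/2 → posterior Inverse-Gamma(57/10, 61)
obs 8: x=-8 → posterior Inverse-Gamma(31/5, 111)
obs 9: x=-3 → posterior Inverse-Gamma(67/10, 247/2)
obs 10: x=2 → posterior Inverse-Gamma(36/5, 247/2)
obs 11: x=6 → posterior Inverse-Gamma(77/10, 263/2)
obs 12: x=-3 → posterior Inverse-Gamma(41/5, 144)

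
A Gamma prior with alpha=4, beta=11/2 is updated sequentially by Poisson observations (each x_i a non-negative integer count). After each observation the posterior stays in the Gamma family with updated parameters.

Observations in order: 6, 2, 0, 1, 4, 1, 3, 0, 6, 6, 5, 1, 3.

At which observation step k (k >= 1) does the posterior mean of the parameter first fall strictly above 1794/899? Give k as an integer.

obs 1: x=6 → posterior Gamma(10, 13/2)
obs 2: x=2 → posterior Gamma(12, 15/2)
obs 3: x=0 → posterior Gamma(12, 17/2)
obs 4: x=1 → posterior Gamma(13, 19/2)
obs 5: x=4 → posterior Gamma(17, 21/2)
obs 6: x=1 → posterior Gamma(18, 23/2)
obs 7: x=3 → posterior Gamma(21, 25/2)
obs 8: x=0 → posterior Gamma(21, 27/2)
obs 9: x=6 → posterior Gamma(27, 29/2)
obs 10: x=6 → posterior Gamma(33, 31/2)
obs 11: x=5 → posterior Gamma(38, 33/2)
obs 12: x=1 → posterior Gamma(39, 35/2)
obs 13: x=3 → posterior Gamma(42, 37/2)

k = 10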